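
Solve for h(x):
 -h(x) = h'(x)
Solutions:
 h(x) = C1*exp(-x)


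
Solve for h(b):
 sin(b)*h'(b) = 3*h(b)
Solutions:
 h(b) = C1*(cos(b) - 1)^(3/2)/(cos(b) + 1)^(3/2)


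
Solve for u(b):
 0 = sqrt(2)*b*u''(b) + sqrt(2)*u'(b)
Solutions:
 u(b) = C1 + C2*log(b)


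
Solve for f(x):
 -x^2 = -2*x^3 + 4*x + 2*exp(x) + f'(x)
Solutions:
 f(x) = C1 + x^4/2 - x^3/3 - 2*x^2 - 2*exp(x)


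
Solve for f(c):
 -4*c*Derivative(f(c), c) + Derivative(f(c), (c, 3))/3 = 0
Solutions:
 f(c) = C1 + Integral(C2*airyai(12^(1/3)*c) + C3*airybi(12^(1/3)*c), c)


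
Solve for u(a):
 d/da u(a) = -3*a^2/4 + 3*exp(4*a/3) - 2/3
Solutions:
 u(a) = C1 - a^3/4 - 2*a/3 + 9*exp(4*a/3)/4


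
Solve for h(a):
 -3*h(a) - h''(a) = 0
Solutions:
 h(a) = C1*sin(sqrt(3)*a) + C2*cos(sqrt(3)*a)


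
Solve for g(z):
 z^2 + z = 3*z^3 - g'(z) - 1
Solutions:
 g(z) = C1 + 3*z^4/4 - z^3/3 - z^2/2 - z


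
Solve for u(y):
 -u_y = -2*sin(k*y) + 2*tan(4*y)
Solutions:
 u(y) = C1 + 2*Piecewise((-cos(k*y)/k, Ne(k, 0)), (0, True)) + log(cos(4*y))/2


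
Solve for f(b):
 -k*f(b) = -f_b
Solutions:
 f(b) = C1*exp(b*k)


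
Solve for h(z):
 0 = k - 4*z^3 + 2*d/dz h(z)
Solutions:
 h(z) = C1 - k*z/2 + z^4/2


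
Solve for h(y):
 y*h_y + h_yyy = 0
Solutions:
 h(y) = C1 + Integral(C2*airyai(-y) + C3*airybi(-y), y)


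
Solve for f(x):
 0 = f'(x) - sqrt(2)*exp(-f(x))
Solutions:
 f(x) = log(C1 + sqrt(2)*x)


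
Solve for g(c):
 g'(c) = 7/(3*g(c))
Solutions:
 g(c) = -sqrt(C1 + 42*c)/3
 g(c) = sqrt(C1 + 42*c)/3


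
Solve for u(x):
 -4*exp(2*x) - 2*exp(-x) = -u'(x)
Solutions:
 u(x) = C1 + 2*exp(2*x) - 2*exp(-x)


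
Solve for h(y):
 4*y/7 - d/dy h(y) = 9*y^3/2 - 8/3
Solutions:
 h(y) = C1 - 9*y^4/8 + 2*y^2/7 + 8*y/3


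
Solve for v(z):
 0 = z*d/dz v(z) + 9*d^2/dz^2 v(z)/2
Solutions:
 v(z) = C1 + C2*erf(z/3)


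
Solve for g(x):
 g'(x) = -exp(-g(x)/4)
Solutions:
 g(x) = 4*log(C1 - x/4)


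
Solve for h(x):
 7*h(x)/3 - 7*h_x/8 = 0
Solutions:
 h(x) = C1*exp(8*x/3)


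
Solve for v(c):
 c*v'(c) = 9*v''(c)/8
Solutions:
 v(c) = C1 + C2*erfi(2*c/3)


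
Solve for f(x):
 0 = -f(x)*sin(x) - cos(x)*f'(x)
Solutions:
 f(x) = C1*cos(x)


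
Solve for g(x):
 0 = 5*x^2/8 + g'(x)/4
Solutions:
 g(x) = C1 - 5*x^3/6


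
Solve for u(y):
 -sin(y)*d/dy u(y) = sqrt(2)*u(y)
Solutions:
 u(y) = C1*(cos(y) + 1)^(sqrt(2)/2)/(cos(y) - 1)^(sqrt(2)/2)


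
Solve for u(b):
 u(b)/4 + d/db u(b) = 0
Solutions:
 u(b) = C1*exp(-b/4)


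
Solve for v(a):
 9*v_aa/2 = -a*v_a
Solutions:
 v(a) = C1 + C2*erf(a/3)


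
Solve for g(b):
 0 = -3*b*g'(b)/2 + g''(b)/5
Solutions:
 g(b) = C1 + C2*erfi(sqrt(15)*b/2)


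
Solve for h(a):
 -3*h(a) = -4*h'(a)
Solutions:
 h(a) = C1*exp(3*a/4)


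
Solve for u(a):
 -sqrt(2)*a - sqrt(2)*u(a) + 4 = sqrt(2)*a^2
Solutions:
 u(a) = -a^2 - a + 2*sqrt(2)


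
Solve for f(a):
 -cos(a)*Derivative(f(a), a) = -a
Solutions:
 f(a) = C1 + Integral(a/cos(a), a)


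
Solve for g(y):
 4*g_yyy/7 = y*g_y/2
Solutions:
 g(y) = C1 + Integral(C2*airyai(7^(1/3)*y/2) + C3*airybi(7^(1/3)*y/2), y)


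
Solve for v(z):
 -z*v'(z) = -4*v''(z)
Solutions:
 v(z) = C1 + C2*erfi(sqrt(2)*z/4)


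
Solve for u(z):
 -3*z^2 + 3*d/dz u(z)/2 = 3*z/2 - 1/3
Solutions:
 u(z) = C1 + 2*z^3/3 + z^2/2 - 2*z/9


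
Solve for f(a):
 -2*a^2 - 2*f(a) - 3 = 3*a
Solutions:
 f(a) = -a^2 - 3*a/2 - 3/2


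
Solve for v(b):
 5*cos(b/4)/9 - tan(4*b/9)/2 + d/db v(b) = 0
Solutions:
 v(b) = C1 - 9*log(cos(4*b/9))/8 - 20*sin(b/4)/9


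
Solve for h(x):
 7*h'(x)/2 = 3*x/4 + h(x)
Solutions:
 h(x) = C1*exp(2*x/7) - 3*x/4 - 21/8


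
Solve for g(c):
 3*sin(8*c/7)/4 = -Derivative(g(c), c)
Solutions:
 g(c) = C1 + 21*cos(8*c/7)/32


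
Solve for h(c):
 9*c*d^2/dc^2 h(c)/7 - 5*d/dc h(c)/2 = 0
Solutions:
 h(c) = C1 + C2*c^(53/18)


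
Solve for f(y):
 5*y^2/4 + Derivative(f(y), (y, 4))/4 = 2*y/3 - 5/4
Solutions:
 f(y) = C1 + C2*y + C3*y^2 + C4*y^3 - y^6/72 + y^5/45 - 5*y^4/24


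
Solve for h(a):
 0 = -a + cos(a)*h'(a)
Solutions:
 h(a) = C1 + Integral(a/cos(a), a)


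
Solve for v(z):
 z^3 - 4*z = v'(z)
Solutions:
 v(z) = C1 + z^4/4 - 2*z^2


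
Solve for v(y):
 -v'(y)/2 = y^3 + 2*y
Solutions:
 v(y) = C1 - y^4/2 - 2*y^2


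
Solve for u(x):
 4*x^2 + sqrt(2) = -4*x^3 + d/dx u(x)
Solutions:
 u(x) = C1 + x^4 + 4*x^3/3 + sqrt(2)*x


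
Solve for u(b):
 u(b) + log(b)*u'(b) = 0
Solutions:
 u(b) = C1*exp(-li(b))


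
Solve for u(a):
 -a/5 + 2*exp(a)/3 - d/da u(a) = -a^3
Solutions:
 u(a) = C1 + a^4/4 - a^2/10 + 2*exp(a)/3


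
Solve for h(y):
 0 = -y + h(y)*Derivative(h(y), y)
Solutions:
 h(y) = -sqrt(C1 + y^2)
 h(y) = sqrt(C1 + y^2)


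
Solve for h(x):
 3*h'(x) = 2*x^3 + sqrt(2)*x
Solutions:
 h(x) = C1 + x^4/6 + sqrt(2)*x^2/6


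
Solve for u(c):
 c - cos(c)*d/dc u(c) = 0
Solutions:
 u(c) = C1 + Integral(c/cos(c), c)


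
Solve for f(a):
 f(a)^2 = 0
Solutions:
 f(a) = 0


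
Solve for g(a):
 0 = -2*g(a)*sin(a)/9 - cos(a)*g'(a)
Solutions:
 g(a) = C1*cos(a)^(2/9)


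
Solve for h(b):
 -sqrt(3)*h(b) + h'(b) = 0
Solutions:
 h(b) = C1*exp(sqrt(3)*b)


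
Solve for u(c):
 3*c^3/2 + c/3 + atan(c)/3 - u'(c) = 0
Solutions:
 u(c) = C1 + 3*c^4/8 + c^2/6 + c*atan(c)/3 - log(c^2 + 1)/6


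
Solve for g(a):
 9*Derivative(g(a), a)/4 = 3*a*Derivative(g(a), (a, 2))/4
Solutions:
 g(a) = C1 + C2*a^4


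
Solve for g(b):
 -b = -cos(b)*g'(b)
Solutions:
 g(b) = C1 + Integral(b/cos(b), b)


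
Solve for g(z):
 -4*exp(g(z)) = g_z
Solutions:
 g(z) = log(1/(C1 + 4*z))


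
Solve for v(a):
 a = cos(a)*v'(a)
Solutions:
 v(a) = C1 + Integral(a/cos(a), a)


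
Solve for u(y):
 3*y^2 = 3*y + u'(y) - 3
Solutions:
 u(y) = C1 + y^3 - 3*y^2/2 + 3*y


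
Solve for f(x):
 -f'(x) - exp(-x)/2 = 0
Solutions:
 f(x) = C1 + exp(-x)/2


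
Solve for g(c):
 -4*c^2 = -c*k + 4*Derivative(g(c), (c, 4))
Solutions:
 g(c) = C1 + C2*c + C3*c^2 + C4*c^3 - c^6/360 + c^5*k/480


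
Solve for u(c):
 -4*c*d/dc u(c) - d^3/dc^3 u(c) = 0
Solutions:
 u(c) = C1 + Integral(C2*airyai(-2^(2/3)*c) + C3*airybi(-2^(2/3)*c), c)


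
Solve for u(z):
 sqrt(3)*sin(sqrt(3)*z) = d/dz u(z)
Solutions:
 u(z) = C1 - cos(sqrt(3)*z)


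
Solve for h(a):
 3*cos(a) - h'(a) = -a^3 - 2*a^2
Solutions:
 h(a) = C1 + a^4/4 + 2*a^3/3 + 3*sin(a)


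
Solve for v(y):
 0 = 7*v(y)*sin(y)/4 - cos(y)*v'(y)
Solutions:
 v(y) = C1/cos(y)^(7/4)


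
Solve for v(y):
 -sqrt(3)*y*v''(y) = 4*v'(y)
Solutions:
 v(y) = C1 + C2*y^(1 - 4*sqrt(3)/3)


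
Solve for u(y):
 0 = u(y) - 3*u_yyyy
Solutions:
 u(y) = C1*exp(-3^(3/4)*y/3) + C2*exp(3^(3/4)*y/3) + C3*sin(3^(3/4)*y/3) + C4*cos(3^(3/4)*y/3)


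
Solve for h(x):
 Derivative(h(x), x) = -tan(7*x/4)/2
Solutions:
 h(x) = C1 + 2*log(cos(7*x/4))/7


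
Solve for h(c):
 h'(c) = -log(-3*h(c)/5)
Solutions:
 Integral(1/(log(-_y) - log(5) + log(3)), (_y, h(c))) = C1 - c


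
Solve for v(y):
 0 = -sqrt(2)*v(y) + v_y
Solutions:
 v(y) = C1*exp(sqrt(2)*y)


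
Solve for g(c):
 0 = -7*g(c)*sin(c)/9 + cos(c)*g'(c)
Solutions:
 g(c) = C1/cos(c)^(7/9)


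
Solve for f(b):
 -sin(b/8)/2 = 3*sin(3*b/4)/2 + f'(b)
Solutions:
 f(b) = C1 + 4*cos(b/8) + 2*cos(3*b/4)


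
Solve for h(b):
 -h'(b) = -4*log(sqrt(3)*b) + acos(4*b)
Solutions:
 h(b) = C1 + 4*b*log(b) - b*acos(4*b) - 4*b + 2*b*log(3) + sqrt(1 - 16*b^2)/4


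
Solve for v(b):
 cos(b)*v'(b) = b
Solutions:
 v(b) = C1 + Integral(b/cos(b), b)


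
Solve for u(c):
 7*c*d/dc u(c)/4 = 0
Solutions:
 u(c) = C1


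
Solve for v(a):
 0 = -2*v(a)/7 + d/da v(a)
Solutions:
 v(a) = C1*exp(2*a/7)


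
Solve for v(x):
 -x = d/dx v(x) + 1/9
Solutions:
 v(x) = C1 - x^2/2 - x/9


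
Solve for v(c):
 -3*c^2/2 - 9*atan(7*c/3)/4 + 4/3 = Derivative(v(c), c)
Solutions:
 v(c) = C1 - c^3/2 - 9*c*atan(7*c/3)/4 + 4*c/3 + 27*log(49*c^2 + 9)/56


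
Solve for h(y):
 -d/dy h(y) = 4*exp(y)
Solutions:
 h(y) = C1 - 4*exp(y)


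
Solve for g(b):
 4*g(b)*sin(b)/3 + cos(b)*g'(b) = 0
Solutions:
 g(b) = C1*cos(b)^(4/3)


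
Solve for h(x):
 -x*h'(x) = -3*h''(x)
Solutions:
 h(x) = C1 + C2*erfi(sqrt(6)*x/6)


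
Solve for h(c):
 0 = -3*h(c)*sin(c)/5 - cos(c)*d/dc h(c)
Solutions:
 h(c) = C1*cos(c)^(3/5)


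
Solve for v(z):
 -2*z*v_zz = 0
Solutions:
 v(z) = C1 + C2*z


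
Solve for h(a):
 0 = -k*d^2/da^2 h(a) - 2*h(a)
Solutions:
 h(a) = C1*exp(-sqrt(2)*a*sqrt(-1/k)) + C2*exp(sqrt(2)*a*sqrt(-1/k))


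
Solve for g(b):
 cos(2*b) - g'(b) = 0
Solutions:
 g(b) = C1 + sin(2*b)/2


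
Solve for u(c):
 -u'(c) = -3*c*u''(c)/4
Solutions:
 u(c) = C1 + C2*c^(7/3)


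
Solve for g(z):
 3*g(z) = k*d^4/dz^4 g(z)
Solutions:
 g(z) = C1*exp(-3^(1/4)*z*(1/k)^(1/4)) + C2*exp(3^(1/4)*z*(1/k)^(1/4)) + C3*exp(-3^(1/4)*I*z*(1/k)^(1/4)) + C4*exp(3^(1/4)*I*z*(1/k)^(1/4))


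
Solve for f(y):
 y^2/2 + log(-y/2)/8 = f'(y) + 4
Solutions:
 f(y) = C1 + y^3/6 + y*log(-y)/8 + y*(-33 - log(2))/8


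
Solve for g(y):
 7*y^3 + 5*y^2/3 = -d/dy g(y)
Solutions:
 g(y) = C1 - 7*y^4/4 - 5*y^3/9


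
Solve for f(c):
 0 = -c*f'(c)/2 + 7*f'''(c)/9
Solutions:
 f(c) = C1 + Integral(C2*airyai(42^(2/3)*c/14) + C3*airybi(42^(2/3)*c/14), c)


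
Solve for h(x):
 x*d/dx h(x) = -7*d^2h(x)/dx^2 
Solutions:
 h(x) = C1 + C2*erf(sqrt(14)*x/14)


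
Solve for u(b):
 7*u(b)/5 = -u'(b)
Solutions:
 u(b) = C1*exp(-7*b/5)


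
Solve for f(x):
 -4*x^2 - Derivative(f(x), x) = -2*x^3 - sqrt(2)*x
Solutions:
 f(x) = C1 + x^4/2 - 4*x^3/3 + sqrt(2)*x^2/2


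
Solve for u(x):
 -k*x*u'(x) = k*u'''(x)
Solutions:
 u(x) = C1 + Integral(C2*airyai(-x) + C3*airybi(-x), x)


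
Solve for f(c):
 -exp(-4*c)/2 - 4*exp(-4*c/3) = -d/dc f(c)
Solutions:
 f(c) = C1 - exp(-4*c)/8 - 3*exp(-4*c/3)


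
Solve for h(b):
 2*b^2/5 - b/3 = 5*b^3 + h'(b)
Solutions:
 h(b) = C1 - 5*b^4/4 + 2*b^3/15 - b^2/6


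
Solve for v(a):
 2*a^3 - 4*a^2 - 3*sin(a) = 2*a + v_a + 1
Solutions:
 v(a) = C1 + a^4/2 - 4*a^3/3 - a^2 - a + 3*cos(a)


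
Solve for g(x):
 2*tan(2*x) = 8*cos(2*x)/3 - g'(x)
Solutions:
 g(x) = C1 + log(cos(2*x)) + 4*sin(2*x)/3


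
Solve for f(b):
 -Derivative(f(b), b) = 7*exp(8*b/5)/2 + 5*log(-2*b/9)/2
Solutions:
 f(b) = C1 - 5*b*log(-b)/2 + b*(-5*log(2)/2 + 5/2 + 5*log(3)) - 35*exp(8*b/5)/16


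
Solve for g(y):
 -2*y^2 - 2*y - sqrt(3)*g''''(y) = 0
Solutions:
 g(y) = C1 + C2*y + C3*y^2 + C4*y^3 - sqrt(3)*y^6/540 - sqrt(3)*y^5/180


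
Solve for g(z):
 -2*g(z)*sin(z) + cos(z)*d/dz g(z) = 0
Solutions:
 g(z) = C1/cos(z)^2


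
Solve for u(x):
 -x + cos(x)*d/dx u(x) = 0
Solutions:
 u(x) = C1 + Integral(x/cos(x), x)


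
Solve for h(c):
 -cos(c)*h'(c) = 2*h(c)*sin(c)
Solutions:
 h(c) = C1*cos(c)^2


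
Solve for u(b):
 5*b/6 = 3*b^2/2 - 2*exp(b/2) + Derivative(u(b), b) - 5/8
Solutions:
 u(b) = C1 - b^3/2 + 5*b^2/12 + 5*b/8 + 4*exp(b/2)


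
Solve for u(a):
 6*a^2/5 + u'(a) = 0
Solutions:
 u(a) = C1 - 2*a^3/5


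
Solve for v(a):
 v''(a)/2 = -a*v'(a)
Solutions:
 v(a) = C1 + C2*erf(a)


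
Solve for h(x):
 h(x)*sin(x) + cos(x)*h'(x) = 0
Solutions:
 h(x) = C1*cos(x)


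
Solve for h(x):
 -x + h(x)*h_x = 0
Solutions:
 h(x) = -sqrt(C1 + x^2)
 h(x) = sqrt(C1 + x^2)


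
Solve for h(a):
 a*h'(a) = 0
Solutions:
 h(a) = C1


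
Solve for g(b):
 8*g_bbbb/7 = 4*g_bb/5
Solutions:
 g(b) = C1 + C2*b + C3*exp(-sqrt(70)*b/10) + C4*exp(sqrt(70)*b/10)


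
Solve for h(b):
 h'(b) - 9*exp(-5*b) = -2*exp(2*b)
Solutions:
 h(b) = C1 - exp(2*b) - 9*exp(-5*b)/5


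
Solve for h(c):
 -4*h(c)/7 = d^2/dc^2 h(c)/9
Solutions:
 h(c) = C1*sin(6*sqrt(7)*c/7) + C2*cos(6*sqrt(7)*c/7)


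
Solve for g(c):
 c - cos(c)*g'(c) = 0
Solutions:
 g(c) = C1 + Integral(c/cos(c), c)


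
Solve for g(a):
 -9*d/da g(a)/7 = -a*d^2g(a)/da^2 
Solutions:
 g(a) = C1 + C2*a^(16/7)


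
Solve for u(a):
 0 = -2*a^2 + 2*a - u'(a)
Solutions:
 u(a) = C1 - 2*a^3/3 + a^2


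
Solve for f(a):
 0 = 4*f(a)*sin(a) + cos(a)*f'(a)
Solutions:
 f(a) = C1*cos(a)^4


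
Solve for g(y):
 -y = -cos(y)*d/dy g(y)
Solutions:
 g(y) = C1 + Integral(y/cos(y), y)


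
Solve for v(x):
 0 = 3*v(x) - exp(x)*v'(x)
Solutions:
 v(x) = C1*exp(-3*exp(-x))


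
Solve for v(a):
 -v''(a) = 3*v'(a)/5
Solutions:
 v(a) = C1 + C2*exp(-3*a/5)


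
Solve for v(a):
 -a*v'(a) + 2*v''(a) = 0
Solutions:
 v(a) = C1 + C2*erfi(a/2)


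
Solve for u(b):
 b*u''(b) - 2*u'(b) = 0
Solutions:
 u(b) = C1 + C2*b^3


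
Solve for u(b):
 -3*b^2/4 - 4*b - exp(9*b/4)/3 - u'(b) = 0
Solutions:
 u(b) = C1 - b^3/4 - 2*b^2 - 4*exp(9*b/4)/27


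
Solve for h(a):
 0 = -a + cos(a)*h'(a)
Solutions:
 h(a) = C1 + Integral(a/cos(a), a)


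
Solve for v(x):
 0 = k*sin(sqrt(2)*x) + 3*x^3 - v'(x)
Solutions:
 v(x) = C1 - sqrt(2)*k*cos(sqrt(2)*x)/2 + 3*x^4/4


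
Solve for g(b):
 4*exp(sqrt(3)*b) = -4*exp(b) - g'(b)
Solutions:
 g(b) = C1 - 4*exp(b) - 4*sqrt(3)*exp(sqrt(3)*b)/3


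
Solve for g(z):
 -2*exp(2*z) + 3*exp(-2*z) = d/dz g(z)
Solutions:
 g(z) = C1 - exp(2*z) - 3*exp(-2*z)/2


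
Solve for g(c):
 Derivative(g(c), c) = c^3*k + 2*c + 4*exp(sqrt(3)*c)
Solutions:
 g(c) = C1 + c^4*k/4 + c^2 + 4*sqrt(3)*exp(sqrt(3)*c)/3


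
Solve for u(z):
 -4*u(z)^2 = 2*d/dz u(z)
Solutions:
 u(z) = 1/(C1 + 2*z)


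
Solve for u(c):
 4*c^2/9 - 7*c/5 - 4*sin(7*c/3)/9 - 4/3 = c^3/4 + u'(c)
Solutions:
 u(c) = C1 - c^4/16 + 4*c^3/27 - 7*c^2/10 - 4*c/3 + 4*cos(7*c/3)/21


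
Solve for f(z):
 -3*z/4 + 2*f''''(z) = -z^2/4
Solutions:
 f(z) = C1 + C2*z + C3*z^2 + C4*z^3 - z^6/2880 + z^5/320


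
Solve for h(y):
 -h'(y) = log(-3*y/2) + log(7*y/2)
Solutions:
 h(y) = C1 - 2*y*log(y) + y*(-log(21) + 2*log(2) + 2 - I*pi)


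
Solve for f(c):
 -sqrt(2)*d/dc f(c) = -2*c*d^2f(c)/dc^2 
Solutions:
 f(c) = C1 + C2*c^(sqrt(2)/2 + 1)


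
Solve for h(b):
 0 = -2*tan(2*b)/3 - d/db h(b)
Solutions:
 h(b) = C1 + log(cos(2*b))/3


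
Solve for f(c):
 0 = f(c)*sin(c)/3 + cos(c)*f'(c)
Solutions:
 f(c) = C1*cos(c)^(1/3)


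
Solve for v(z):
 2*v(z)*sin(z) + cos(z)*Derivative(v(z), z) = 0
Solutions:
 v(z) = C1*cos(z)^2


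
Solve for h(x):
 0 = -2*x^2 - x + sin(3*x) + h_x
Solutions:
 h(x) = C1 + 2*x^3/3 + x^2/2 + cos(3*x)/3


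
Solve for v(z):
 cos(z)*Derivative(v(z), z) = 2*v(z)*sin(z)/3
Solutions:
 v(z) = C1/cos(z)^(2/3)


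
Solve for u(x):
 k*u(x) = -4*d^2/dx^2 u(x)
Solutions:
 u(x) = C1*exp(-x*sqrt(-k)/2) + C2*exp(x*sqrt(-k)/2)


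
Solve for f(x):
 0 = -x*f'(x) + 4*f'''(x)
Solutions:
 f(x) = C1 + Integral(C2*airyai(2^(1/3)*x/2) + C3*airybi(2^(1/3)*x/2), x)


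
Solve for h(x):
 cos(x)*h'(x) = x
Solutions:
 h(x) = C1 + Integral(x/cos(x), x)


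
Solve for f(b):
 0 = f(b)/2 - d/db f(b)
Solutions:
 f(b) = C1*exp(b/2)


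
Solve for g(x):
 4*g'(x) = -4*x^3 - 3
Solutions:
 g(x) = C1 - x^4/4 - 3*x/4


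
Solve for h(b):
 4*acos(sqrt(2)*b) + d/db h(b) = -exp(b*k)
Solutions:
 h(b) = C1 - 4*b*acos(sqrt(2)*b) + 2*sqrt(2)*sqrt(1 - 2*b^2) - Piecewise((exp(b*k)/k, Ne(k, 0)), (b, True))


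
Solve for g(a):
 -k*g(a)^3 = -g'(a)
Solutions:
 g(a) = -sqrt(2)*sqrt(-1/(C1 + a*k))/2
 g(a) = sqrt(2)*sqrt(-1/(C1 + a*k))/2


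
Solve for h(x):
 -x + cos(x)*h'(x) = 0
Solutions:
 h(x) = C1 + Integral(x/cos(x), x)


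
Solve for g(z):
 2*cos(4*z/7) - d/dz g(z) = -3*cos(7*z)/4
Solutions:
 g(z) = C1 + 7*sin(4*z/7)/2 + 3*sin(7*z)/28


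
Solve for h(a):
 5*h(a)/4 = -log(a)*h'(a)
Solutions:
 h(a) = C1*exp(-5*li(a)/4)


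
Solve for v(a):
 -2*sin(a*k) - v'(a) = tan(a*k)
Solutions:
 v(a) = C1 - Piecewise((-log(cos(a*k))/k, Ne(k, 0)), (0, True)) - 2*Piecewise((-cos(a*k)/k, Ne(k, 0)), (0, True))


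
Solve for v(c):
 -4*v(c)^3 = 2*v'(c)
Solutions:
 v(c) = -sqrt(2)*sqrt(-1/(C1 - 2*c))/2
 v(c) = sqrt(2)*sqrt(-1/(C1 - 2*c))/2


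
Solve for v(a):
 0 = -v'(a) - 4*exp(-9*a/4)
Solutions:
 v(a) = C1 + 16*exp(-9*a/4)/9


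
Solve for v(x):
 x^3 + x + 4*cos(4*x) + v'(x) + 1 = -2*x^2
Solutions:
 v(x) = C1 - x^4/4 - 2*x^3/3 - x^2/2 - x - sin(4*x)


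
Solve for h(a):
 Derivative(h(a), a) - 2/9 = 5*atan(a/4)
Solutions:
 h(a) = C1 + 5*a*atan(a/4) + 2*a/9 - 10*log(a^2 + 16)


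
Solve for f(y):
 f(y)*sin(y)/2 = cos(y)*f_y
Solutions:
 f(y) = C1/sqrt(cos(y))


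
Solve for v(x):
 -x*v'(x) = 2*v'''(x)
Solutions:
 v(x) = C1 + Integral(C2*airyai(-2^(2/3)*x/2) + C3*airybi(-2^(2/3)*x/2), x)


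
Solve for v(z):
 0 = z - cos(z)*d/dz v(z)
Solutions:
 v(z) = C1 + Integral(z/cos(z), z)


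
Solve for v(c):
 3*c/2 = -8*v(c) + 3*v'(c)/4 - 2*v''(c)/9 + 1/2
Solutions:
 v(c) = -3*c/16 + (C1*sin(3*sqrt(943)*c/16) + C2*cos(3*sqrt(943)*c/16))*exp(27*c/16) + 23/512


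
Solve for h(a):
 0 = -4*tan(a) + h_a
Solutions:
 h(a) = C1 - 4*log(cos(a))


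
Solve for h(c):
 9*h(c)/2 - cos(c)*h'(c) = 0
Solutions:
 h(c) = C1*(sin(c) + 1)^(1/4)*(sin(c)^2 + 2*sin(c) + 1)/((sin(c) - 1)^(1/4)*(sin(c)^2 - 2*sin(c) + 1))


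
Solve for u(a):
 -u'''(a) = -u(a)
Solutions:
 u(a) = C3*exp(a) + (C1*sin(sqrt(3)*a/2) + C2*cos(sqrt(3)*a/2))*exp(-a/2)


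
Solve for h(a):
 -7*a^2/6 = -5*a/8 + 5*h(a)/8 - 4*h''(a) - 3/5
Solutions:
 h(a) = C1*exp(-sqrt(10)*a/8) + C2*exp(sqrt(10)*a/8) - 28*a^2/15 + a - 344/15


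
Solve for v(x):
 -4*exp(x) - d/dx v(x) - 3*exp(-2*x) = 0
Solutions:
 v(x) = C1 - 4*exp(x) + 3*exp(-2*x)/2


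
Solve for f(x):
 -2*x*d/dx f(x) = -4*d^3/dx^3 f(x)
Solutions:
 f(x) = C1 + Integral(C2*airyai(2^(2/3)*x/2) + C3*airybi(2^(2/3)*x/2), x)


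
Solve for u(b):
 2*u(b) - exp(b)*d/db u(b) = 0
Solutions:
 u(b) = C1*exp(-2*exp(-b))


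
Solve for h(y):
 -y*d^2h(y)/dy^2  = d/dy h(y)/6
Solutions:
 h(y) = C1 + C2*y^(5/6)


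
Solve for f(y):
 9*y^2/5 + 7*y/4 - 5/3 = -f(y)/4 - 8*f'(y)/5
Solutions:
 f(y) = C1*exp(-5*y/32) - 36*y^2/5 + 2129*y/25 - 201884/375


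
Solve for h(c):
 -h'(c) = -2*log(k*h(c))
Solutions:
 li(k*h(c))/k = C1 + 2*c


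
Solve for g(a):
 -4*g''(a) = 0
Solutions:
 g(a) = C1 + C2*a


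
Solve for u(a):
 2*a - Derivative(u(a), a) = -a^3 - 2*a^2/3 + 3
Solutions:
 u(a) = C1 + a^4/4 + 2*a^3/9 + a^2 - 3*a


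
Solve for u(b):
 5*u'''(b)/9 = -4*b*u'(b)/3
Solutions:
 u(b) = C1 + Integral(C2*airyai(-12^(1/3)*5^(2/3)*b/5) + C3*airybi(-12^(1/3)*5^(2/3)*b/5), b)


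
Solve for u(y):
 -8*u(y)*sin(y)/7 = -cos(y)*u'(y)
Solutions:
 u(y) = C1/cos(y)^(8/7)


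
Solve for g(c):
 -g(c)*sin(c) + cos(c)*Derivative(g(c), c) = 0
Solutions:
 g(c) = C1/cos(c)


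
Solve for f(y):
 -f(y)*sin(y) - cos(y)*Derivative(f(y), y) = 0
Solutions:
 f(y) = C1*cos(y)


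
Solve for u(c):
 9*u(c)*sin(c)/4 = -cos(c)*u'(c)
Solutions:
 u(c) = C1*cos(c)^(9/4)


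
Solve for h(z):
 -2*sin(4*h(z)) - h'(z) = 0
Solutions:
 h(z) = -acos((-C1 - exp(16*z))/(C1 - exp(16*z)))/4 + pi/2
 h(z) = acos((-C1 - exp(16*z))/(C1 - exp(16*z)))/4


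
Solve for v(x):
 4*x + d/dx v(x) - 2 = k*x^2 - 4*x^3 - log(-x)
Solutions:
 v(x) = C1 + k*x^3/3 - x^4 - 2*x^2 - x*log(-x) + 3*x


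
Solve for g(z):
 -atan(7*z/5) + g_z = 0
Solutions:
 g(z) = C1 + z*atan(7*z/5) - 5*log(49*z^2 + 25)/14


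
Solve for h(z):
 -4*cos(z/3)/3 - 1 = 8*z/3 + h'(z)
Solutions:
 h(z) = C1 - 4*z^2/3 - z - 4*sin(z/3)


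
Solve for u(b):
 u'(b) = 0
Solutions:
 u(b) = C1


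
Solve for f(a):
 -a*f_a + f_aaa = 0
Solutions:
 f(a) = C1 + Integral(C2*airyai(a) + C3*airybi(a), a)


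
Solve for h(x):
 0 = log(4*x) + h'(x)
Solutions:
 h(x) = C1 - x*log(x) - x*log(4) + x


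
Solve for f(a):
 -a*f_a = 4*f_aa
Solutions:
 f(a) = C1 + C2*erf(sqrt(2)*a/4)


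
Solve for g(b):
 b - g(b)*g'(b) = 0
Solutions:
 g(b) = -sqrt(C1 + b^2)
 g(b) = sqrt(C1 + b^2)


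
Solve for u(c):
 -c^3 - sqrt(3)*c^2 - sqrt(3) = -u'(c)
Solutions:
 u(c) = C1 + c^4/4 + sqrt(3)*c^3/3 + sqrt(3)*c


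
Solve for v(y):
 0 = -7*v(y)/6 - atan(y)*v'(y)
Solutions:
 v(y) = C1*exp(-7*Integral(1/atan(y), y)/6)


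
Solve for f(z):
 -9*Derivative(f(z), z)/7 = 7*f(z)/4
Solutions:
 f(z) = C1*exp(-49*z/36)


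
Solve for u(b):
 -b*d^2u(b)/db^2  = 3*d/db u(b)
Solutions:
 u(b) = C1 + C2/b^2


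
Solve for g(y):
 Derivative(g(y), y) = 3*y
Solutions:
 g(y) = C1 + 3*y^2/2


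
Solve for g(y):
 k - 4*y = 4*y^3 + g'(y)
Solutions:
 g(y) = C1 + k*y - y^4 - 2*y^2


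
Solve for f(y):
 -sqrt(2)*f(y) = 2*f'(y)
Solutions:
 f(y) = C1*exp(-sqrt(2)*y/2)


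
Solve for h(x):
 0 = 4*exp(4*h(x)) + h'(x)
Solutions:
 h(x) = log(-I*(1/(C1 + 16*x))^(1/4))
 h(x) = log(I*(1/(C1 + 16*x))^(1/4))
 h(x) = log(-(1/(C1 + 16*x))^(1/4))
 h(x) = log(1/(C1 + 16*x))/4


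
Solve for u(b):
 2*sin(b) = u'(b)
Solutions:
 u(b) = C1 - 2*cos(b)


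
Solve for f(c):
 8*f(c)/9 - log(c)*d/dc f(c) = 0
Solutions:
 f(c) = C1*exp(8*li(c)/9)


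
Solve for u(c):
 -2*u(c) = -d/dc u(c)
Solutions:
 u(c) = C1*exp(2*c)


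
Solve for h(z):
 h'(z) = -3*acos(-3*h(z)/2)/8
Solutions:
 Integral(1/acos(-3*_y/2), (_y, h(z))) = C1 - 3*z/8


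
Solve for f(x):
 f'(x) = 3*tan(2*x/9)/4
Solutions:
 f(x) = C1 - 27*log(cos(2*x/9))/8


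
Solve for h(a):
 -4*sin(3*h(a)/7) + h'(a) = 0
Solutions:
 -4*a + 7*log(cos(3*h(a)/7) - 1)/6 - 7*log(cos(3*h(a)/7) + 1)/6 = C1


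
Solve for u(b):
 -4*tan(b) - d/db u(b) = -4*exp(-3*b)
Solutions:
 u(b) = C1 - 2*log(tan(b)^2 + 1) - 4*exp(-3*b)/3


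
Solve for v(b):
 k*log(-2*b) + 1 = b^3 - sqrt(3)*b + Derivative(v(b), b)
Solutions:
 v(b) = C1 - b^4/4 + sqrt(3)*b^2/2 + b*k*log(-b) + b*(-k + k*log(2) + 1)


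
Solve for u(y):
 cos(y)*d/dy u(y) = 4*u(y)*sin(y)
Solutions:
 u(y) = C1/cos(y)^4


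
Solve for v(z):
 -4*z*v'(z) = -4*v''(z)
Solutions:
 v(z) = C1 + C2*erfi(sqrt(2)*z/2)


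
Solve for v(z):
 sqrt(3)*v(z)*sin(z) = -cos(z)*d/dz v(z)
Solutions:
 v(z) = C1*cos(z)^(sqrt(3))


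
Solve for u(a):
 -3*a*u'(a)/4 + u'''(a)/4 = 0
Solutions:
 u(a) = C1 + Integral(C2*airyai(3^(1/3)*a) + C3*airybi(3^(1/3)*a), a)


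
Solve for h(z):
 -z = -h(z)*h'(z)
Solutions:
 h(z) = -sqrt(C1 + z^2)
 h(z) = sqrt(C1 + z^2)


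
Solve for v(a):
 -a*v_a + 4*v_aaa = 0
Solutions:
 v(a) = C1 + Integral(C2*airyai(2^(1/3)*a/2) + C3*airybi(2^(1/3)*a/2), a)


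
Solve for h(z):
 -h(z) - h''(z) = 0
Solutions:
 h(z) = C1*sin(z) + C2*cos(z)


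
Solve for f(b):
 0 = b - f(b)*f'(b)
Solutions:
 f(b) = -sqrt(C1 + b^2)
 f(b) = sqrt(C1 + b^2)


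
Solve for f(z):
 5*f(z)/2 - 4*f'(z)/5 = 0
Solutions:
 f(z) = C1*exp(25*z/8)


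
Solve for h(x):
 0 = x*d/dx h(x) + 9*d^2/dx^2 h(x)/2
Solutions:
 h(x) = C1 + C2*erf(x/3)


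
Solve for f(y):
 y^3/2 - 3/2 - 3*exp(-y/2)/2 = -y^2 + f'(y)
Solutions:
 f(y) = C1 + y^4/8 + y^3/3 - 3*y/2 + 3*exp(-y/2)


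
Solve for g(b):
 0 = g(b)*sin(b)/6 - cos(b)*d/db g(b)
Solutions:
 g(b) = C1/cos(b)^(1/6)


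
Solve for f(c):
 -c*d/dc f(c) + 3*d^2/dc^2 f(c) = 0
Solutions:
 f(c) = C1 + C2*erfi(sqrt(6)*c/6)


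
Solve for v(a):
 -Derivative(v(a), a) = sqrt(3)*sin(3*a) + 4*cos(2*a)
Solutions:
 v(a) = C1 - 2*sin(2*a) + sqrt(3)*cos(3*a)/3


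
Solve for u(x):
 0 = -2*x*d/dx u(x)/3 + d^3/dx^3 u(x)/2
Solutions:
 u(x) = C1 + Integral(C2*airyai(6^(2/3)*x/3) + C3*airybi(6^(2/3)*x/3), x)


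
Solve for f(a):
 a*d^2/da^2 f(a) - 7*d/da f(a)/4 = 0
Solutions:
 f(a) = C1 + C2*a^(11/4)


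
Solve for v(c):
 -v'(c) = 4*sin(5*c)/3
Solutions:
 v(c) = C1 + 4*cos(5*c)/15


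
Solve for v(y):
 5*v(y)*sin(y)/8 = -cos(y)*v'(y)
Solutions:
 v(y) = C1*cos(y)^(5/8)


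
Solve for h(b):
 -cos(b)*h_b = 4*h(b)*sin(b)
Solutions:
 h(b) = C1*cos(b)^4


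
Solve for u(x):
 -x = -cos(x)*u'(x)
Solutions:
 u(x) = C1 + Integral(x/cos(x), x)


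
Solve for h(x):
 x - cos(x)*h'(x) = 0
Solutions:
 h(x) = C1 + Integral(x/cos(x), x)


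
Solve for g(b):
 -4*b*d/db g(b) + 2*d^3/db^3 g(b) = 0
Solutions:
 g(b) = C1 + Integral(C2*airyai(2^(1/3)*b) + C3*airybi(2^(1/3)*b), b)


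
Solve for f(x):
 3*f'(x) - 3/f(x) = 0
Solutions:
 f(x) = -sqrt(C1 + 2*x)
 f(x) = sqrt(C1 + 2*x)


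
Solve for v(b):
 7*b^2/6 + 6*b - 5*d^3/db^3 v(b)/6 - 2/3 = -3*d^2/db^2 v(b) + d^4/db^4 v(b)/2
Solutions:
 v(b) = C1 + C2*b + C3*exp(b*(-5 + sqrt(241))/6) + C4*exp(-b*(5 + sqrt(241))/6) - 7*b^4/216 - 359*b^3/972 - 1525*b^2/5832


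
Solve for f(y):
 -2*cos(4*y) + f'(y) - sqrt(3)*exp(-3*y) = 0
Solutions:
 f(y) = C1 + sin(4*y)/2 - sqrt(3)*exp(-3*y)/3


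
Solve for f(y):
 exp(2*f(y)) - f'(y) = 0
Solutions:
 f(y) = log(-sqrt(-1/(C1 + y))) - log(2)/2
 f(y) = log(-1/(C1 + y))/2 - log(2)/2


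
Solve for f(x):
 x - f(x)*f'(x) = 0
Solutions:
 f(x) = -sqrt(C1 + x^2)
 f(x) = sqrt(C1 + x^2)


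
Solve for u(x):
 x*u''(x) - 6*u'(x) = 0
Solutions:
 u(x) = C1 + C2*x^7


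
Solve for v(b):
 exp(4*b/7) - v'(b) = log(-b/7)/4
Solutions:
 v(b) = C1 - b*log(-b)/4 + b*(1 + log(7))/4 + 7*exp(4*b/7)/4


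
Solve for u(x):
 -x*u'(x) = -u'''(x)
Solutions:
 u(x) = C1 + Integral(C2*airyai(x) + C3*airybi(x), x)


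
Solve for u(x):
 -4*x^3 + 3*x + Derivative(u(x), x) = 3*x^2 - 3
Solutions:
 u(x) = C1 + x^4 + x^3 - 3*x^2/2 - 3*x


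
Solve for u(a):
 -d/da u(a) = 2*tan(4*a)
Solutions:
 u(a) = C1 + log(cos(4*a))/2


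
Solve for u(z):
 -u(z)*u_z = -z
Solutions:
 u(z) = -sqrt(C1 + z^2)
 u(z) = sqrt(C1 + z^2)


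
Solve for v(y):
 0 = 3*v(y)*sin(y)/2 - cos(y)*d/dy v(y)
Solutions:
 v(y) = C1/cos(y)^(3/2)


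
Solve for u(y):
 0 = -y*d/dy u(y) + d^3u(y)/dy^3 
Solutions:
 u(y) = C1 + Integral(C2*airyai(y) + C3*airybi(y), y)


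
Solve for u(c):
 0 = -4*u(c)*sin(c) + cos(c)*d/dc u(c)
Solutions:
 u(c) = C1/cos(c)^4


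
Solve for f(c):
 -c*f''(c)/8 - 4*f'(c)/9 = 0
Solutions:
 f(c) = C1 + C2/c^(23/9)


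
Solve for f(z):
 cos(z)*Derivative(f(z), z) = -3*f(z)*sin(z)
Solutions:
 f(z) = C1*cos(z)^3


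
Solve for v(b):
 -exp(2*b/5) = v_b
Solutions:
 v(b) = C1 - 5*exp(2*b/5)/2


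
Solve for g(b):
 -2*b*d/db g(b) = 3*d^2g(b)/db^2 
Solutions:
 g(b) = C1 + C2*erf(sqrt(3)*b/3)


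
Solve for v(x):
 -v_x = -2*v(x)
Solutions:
 v(x) = C1*exp(2*x)


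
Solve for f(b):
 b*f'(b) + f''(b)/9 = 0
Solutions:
 f(b) = C1 + C2*erf(3*sqrt(2)*b/2)


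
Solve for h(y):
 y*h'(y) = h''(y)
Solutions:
 h(y) = C1 + C2*erfi(sqrt(2)*y/2)


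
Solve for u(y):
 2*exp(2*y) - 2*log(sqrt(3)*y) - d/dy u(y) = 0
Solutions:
 u(y) = C1 - 2*y*log(y) + y*(2 - log(3)) + exp(2*y)


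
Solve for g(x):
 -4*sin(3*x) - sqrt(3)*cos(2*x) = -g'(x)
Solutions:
 g(x) = C1 + sqrt(3)*sin(2*x)/2 - 4*cos(3*x)/3


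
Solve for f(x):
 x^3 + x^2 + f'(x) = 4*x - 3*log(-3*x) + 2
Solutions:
 f(x) = C1 - x^4/4 - x^3/3 + 2*x^2 - 3*x*log(-x) + x*(5 - 3*log(3))


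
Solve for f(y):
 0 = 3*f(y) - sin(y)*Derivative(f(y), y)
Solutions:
 f(y) = C1*(cos(y) - 1)^(3/2)/(cos(y) + 1)^(3/2)


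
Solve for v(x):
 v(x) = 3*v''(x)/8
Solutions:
 v(x) = C1*exp(-2*sqrt(6)*x/3) + C2*exp(2*sqrt(6)*x/3)


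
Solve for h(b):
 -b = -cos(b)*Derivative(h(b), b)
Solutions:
 h(b) = C1 + Integral(b/cos(b), b)


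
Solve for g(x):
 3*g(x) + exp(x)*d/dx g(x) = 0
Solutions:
 g(x) = C1*exp(3*exp(-x))


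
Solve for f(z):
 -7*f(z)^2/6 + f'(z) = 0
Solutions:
 f(z) = -6/(C1 + 7*z)


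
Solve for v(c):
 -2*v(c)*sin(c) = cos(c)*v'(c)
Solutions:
 v(c) = C1*cos(c)^2


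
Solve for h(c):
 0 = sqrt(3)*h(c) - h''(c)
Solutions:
 h(c) = C1*exp(-3^(1/4)*c) + C2*exp(3^(1/4)*c)


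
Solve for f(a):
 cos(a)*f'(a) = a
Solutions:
 f(a) = C1 + Integral(a/cos(a), a)


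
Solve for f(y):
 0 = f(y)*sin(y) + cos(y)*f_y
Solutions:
 f(y) = C1*cos(y)


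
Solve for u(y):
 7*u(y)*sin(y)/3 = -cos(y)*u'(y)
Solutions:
 u(y) = C1*cos(y)^(7/3)


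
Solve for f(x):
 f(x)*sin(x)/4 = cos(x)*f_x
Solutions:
 f(x) = C1/cos(x)^(1/4)


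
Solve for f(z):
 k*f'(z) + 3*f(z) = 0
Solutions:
 f(z) = C1*exp(-3*z/k)


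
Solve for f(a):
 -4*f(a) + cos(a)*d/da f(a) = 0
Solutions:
 f(a) = C1*(sin(a)^2 + 2*sin(a) + 1)/(sin(a)^2 - 2*sin(a) + 1)


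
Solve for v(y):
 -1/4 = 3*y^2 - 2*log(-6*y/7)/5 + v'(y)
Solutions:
 v(y) = C1 - y^3 + 2*y*log(-y)/5 + y*(-8*log(7) - 13 + 8*log(6))/20


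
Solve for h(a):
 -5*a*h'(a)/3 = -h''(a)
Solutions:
 h(a) = C1 + C2*erfi(sqrt(30)*a/6)


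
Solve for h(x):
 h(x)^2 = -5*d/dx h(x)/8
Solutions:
 h(x) = 5/(C1 + 8*x)


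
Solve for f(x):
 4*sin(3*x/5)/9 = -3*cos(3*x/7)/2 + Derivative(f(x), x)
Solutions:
 f(x) = C1 + 7*sin(3*x/7)/2 - 20*cos(3*x/5)/27


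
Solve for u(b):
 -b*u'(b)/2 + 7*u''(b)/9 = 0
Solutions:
 u(b) = C1 + C2*erfi(3*sqrt(7)*b/14)


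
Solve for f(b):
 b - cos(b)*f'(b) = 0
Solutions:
 f(b) = C1 + Integral(b/cos(b), b)


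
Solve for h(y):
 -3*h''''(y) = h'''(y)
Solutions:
 h(y) = C1 + C2*y + C3*y^2 + C4*exp(-y/3)


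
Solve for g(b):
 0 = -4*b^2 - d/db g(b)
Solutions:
 g(b) = C1 - 4*b^3/3


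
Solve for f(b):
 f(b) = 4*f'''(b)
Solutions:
 f(b) = C3*exp(2^(1/3)*b/2) + (C1*sin(2^(1/3)*sqrt(3)*b/4) + C2*cos(2^(1/3)*sqrt(3)*b/4))*exp(-2^(1/3)*b/4)


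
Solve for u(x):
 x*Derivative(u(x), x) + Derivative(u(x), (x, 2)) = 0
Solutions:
 u(x) = C1 + C2*erf(sqrt(2)*x/2)


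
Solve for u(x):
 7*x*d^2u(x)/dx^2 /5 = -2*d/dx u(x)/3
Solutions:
 u(x) = C1 + C2*x^(11/21)


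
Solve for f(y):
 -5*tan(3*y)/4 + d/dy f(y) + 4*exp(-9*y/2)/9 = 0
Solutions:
 f(y) = C1 + 5*log(tan(3*y)^2 + 1)/24 + 8*exp(-9*y/2)/81


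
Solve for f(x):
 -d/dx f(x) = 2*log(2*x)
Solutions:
 f(x) = C1 - 2*x*log(x) - x*log(4) + 2*x


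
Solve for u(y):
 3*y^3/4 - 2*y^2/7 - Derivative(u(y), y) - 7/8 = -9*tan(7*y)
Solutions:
 u(y) = C1 + 3*y^4/16 - 2*y^3/21 - 7*y/8 - 9*log(cos(7*y))/7


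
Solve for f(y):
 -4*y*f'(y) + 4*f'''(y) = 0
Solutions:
 f(y) = C1 + Integral(C2*airyai(y) + C3*airybi(y), y)


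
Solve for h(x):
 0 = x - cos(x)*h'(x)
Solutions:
 h(x) = C1 + Integral(x/cos(x), x)


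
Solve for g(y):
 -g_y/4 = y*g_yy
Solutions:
 g(y) = C1 + C2*y^(3/4)


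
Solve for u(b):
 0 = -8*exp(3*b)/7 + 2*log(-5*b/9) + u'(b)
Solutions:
 u(b) = C1 - 2*b*log(-b) + 2*b*(-log(5) + 1 + 2*log(3)) + 8*exp(3*b)/21


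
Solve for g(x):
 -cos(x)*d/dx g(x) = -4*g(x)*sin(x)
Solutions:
 g(x) = C1/cos(x)^4


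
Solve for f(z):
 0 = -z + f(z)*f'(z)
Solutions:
 f(z) = -sqrt(C1 + z^2)
 f(z) = sqrt(C1 + z^2)


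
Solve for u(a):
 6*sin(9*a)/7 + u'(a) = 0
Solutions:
 u(a) = C1 + 2*cos(9*a)/21


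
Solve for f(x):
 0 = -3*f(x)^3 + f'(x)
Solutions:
 f(x) = -sqrt(2)*sqrt(-1/(C1 + 3*x))/2
 f(x) = sqrt(2)*sqrt(-1/(C1 + 3*x))/2


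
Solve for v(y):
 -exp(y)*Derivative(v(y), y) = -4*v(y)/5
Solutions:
 v(y) = C1*exp(-4*exp(-y)/5)


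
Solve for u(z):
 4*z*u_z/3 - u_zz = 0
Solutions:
 u(z) = C1 + C2*erfi(sqrt(6)*z/3)


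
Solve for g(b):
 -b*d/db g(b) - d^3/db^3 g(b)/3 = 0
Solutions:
 g(b) = C1 + Integral(C2*airyai(-3^(1/3)*b) + C3*airybi(-3^(1/3)*b), b)


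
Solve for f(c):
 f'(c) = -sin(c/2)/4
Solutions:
 f(c) = C1 + cos(c/2)/2


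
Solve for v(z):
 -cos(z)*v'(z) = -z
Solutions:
 v(z) = C1 + Integral(z/cos(z), z)


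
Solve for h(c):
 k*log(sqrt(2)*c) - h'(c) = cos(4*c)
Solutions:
 h(c) = C1 + c*k*(log(c) - 1) + c*k*log(2)/2 - sin(4*c)/4


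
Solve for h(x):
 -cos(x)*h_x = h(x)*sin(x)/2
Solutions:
 h(x) = C1*sqrt(cos(x))


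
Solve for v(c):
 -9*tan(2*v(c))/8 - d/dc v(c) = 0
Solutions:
 v(c) = -asin(C1*exp(-9*c/4))/2 + pi/2
 v(c) = asin(C1*exp(-9*c/4))/2


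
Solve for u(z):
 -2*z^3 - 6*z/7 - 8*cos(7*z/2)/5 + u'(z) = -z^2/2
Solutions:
 u(z) = C1 + z^4/2 - z^3/6 + 3*z^2/7 + 16*sin(7*z/2)/35


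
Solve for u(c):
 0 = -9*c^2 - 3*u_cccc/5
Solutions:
 u(c) = C1 + C2*c + C3*c^2 + C4*c^3 - c^6/24


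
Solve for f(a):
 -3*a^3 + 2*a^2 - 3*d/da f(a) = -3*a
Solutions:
 f(a) = C1 - a^4/4 + 2*a^3/9 + a^2/2


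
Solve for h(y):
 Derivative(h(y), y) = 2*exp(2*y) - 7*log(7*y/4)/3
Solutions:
 h(y) = C1 - 7*y*log(y)/3 + y*(-3*log(7) + 2*log(14)/3 + 7/3 + 4*log(2)) + exp(2*y)


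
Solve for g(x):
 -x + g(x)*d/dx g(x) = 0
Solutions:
 g(x) = -sqrt(C1 + x^2)
 g(x) = sqrt(C1 + x^2)


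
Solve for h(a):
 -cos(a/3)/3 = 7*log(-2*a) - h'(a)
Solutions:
 h(a) = C1 + 7*a*log(-a) - 7*a + 7*a*log(2) + sin(a/3)


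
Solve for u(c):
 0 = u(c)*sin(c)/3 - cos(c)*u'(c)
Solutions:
 u(c) = C1/cos(c)^(1/3)


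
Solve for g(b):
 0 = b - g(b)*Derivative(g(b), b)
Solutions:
 g(b) = -sqrt(C1 + b^2)
 g(b) = sqrt(C1 + b^2)


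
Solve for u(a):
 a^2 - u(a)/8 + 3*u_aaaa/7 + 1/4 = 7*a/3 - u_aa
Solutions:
 u(a) = C1*exp(-sqrt(3)*a*sqrt(-14 + sqrt(238))/6) + C2*exp(sqrt(3)*a*sqrt(-14 + sqrt(238))/6) + C3*sin(sqrt(3)*a*sqrt(14 + sqrt(238))/6) + C4*cos(sqrt(3)*a*sqrt(14 + sqrt(238))/6) + 8*a^2 - 56*a/3 + 130


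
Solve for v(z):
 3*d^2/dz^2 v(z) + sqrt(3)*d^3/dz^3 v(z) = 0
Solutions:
 v(z) = C1 + C2*z + C3*exp(-sqrt(3)*z)


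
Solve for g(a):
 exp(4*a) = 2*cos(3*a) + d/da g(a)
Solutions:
 g(a) = C1 + exp(4*a)/4 - 2*sin(3*a)/3


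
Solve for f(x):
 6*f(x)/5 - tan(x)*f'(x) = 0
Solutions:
 f(x) = C1*sin(x)^(6/5)


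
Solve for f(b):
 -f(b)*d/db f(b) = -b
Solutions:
 f(b) = -sqrt(C1 + b^2)
 f(b) = sqrt(C1 + b^2)


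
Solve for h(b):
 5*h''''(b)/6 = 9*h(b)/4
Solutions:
 h(b) = C1*exp(-30^(3/4)*b/10) + C2*exp(30^(3/4)*b/10) + C3*sin(30^(3/4)*b/10) + C4*cos(30^(3/4)*b/10)


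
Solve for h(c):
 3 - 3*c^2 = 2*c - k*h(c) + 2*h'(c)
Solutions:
 h(c) = C1*exp(c*k/2) + 3*c^2/k + 2*c/k + 12*c/k^2 - 3/k + 4/k^2 + 24/k^3


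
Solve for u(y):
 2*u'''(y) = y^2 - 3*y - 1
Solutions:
 u(y) = C1 + C2*y + C3*y^2 + y^5/120 - y^4/16 - y^3/12


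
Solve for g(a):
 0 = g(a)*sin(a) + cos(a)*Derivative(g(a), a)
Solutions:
 g(a) = C1*cos(a)


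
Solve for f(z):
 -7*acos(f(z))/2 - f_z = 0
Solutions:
 Integral(1/acos(_y), (_y, f(z))) = C1 - 7*z/2


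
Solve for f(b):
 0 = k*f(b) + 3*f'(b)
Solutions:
 f(b) = C1*exp(-b*k/3)


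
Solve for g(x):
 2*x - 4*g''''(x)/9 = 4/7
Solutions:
 g(x) = C1 + C2*x + C3*x^2 + C4*x^3 + 3*x^5/80 - 3*x^4/56


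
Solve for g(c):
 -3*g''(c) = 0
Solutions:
 g(c) = C1 + C2*c


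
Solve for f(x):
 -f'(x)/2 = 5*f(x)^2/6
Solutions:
 f(x) = 3/(C1 + 5*x)


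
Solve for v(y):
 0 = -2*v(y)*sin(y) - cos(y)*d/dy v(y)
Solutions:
 v(y) = C1*cos(y)^2


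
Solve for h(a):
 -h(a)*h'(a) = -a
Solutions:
 h(a) = -sqrt(C1 + a^2)
 h(a) = sqrt(C1 + a^2)


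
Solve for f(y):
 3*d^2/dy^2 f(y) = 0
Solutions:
 f(y) = C1 + C2*y


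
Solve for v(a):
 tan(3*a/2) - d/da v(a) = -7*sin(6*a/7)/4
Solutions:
 v(a) = C1 - 2*log(cos(3*a/2))/3 - 49*cos(6*a/7)/24


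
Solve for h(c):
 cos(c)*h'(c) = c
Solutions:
 h(c) = C1 + Integral(c/cos(c), c)


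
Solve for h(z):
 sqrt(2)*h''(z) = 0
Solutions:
 h(z) = C1 + C2*z


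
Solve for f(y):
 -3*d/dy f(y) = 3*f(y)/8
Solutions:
 f(y) = C1*exp(-y/8)


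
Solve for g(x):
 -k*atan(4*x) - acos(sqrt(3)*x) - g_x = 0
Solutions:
 g(x) = C1 - k*(x*atan(4*x) - log(16*x^2 + 1)/8) - x*acos(sqrt(3)*x) + sqrt(3)*sqrt(1 - 3*x^2)/3


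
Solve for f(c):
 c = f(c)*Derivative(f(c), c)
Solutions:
 f(c) = -sqrt(C1 + c^2)
 f(c) = sqrt(C1 + c^2)


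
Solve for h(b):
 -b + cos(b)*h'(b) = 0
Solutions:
 h(b) = C1 + Integral(b/cos(b), b)


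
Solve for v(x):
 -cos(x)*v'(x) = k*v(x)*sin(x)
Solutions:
 v(x) = C1*exp(k*log(cos(x)))


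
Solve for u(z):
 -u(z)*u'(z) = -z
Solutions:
 u(z) = -sqrt(C1 + z^2)
 u(z) = sqrt(C1 + z^2)


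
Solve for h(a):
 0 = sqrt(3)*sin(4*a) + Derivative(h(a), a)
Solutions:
 h(a) = C1 + sqrt(3)*cos(4*a)/4


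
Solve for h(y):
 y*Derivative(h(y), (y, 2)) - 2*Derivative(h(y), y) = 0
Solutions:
 h(y) = C1 + C2*y^3


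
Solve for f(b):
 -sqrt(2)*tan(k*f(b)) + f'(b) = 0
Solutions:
 f(b) = Piecewise((-asin(exp(C1*k + sqrt(2)*b*k))/k + pi/k, Ne(k, 0)), (nan, True))
 f(b) = Piecewise((asin(exp(C1*k + sqrt(2)*b*k))/k, Ne(k, 0)), (nan, True))


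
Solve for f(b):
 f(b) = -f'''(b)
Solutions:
 f(b) = C3*exp(-b) + (C1*sin(sqrt(3)*b/2) + C2*cos(sqrt(3)*b/2))*exp(b/2)


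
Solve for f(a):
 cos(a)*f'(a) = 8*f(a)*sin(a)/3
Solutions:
 f(a) = C1/cos(a)^(8/3)


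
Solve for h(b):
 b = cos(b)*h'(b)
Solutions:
 h(b) = C1 + Integral(b/cos(b), b)


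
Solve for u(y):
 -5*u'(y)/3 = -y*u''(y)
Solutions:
 u(y) = C1 + C2*y^(8/3)


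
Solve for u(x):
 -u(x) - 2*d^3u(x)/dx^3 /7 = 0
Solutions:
 u(x) = C3*exp(-2^(2/3)*7^(1/3)*x/2) + (C1*sin(2^(2/3)*sqrt(3)*7^(1/3)*x/4) + C2*cos(2^(2/3)*sqrt(3)*7^(1/3)*x/4))*exp(2^(2/3)*7^(1/3)*x/4)


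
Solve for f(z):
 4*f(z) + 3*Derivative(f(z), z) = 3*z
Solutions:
 f(z) = C1*exp(-4*z/3) + 3*z/4 - 9/16


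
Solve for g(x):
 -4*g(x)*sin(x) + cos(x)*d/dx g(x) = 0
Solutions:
 g(x) = C1/cos(x)^4


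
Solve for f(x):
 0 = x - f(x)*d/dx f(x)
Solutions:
 f(x) = -sqrt(C1 + x^2)
 f(x) = sqrt(C1 + x^2)


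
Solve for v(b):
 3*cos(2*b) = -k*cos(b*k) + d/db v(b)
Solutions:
 v(b) = C1 + 3*sin(2*b)/2 + sin(b*k)


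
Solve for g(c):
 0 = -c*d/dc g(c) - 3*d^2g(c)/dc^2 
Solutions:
 g(c) = C1 + C2*erf(sqrt(6)*c/6)


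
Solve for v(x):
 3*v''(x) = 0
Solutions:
 v(x) = C1 + C2*x


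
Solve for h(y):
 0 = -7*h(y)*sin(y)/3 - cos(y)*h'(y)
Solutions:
 h(y) = C1*cos(y)^(7/3)


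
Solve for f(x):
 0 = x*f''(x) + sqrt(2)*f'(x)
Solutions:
 f(x) = C1 + C2*x^(1 - sqrt(2))


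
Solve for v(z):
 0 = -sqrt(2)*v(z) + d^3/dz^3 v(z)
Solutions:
 v(z) = C3*exp(2^(1/6)*z) + (C1*sin(2^(1/6)*sqrt(3)*z/2) + C2*cos(2^(1/6)*sqrt(3)*z/2))*exp(-2^(1/6)*z/2)


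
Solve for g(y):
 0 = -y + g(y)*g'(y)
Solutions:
 g(y) = -sqrt(C1 + y^2)
 g(y) = sqrt(C1 + y^2)


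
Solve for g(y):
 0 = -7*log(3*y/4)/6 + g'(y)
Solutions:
 g(y) = C1 + 7*y*log(y)/6 - 7*y*log(2)/3 - 7*y/6 + 7*y*log(3)/6


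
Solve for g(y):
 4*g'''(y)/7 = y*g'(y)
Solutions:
 g(y) = C1 + Integral(C2*airyai(14^(1/3)*y/2) + C3*airybi(14^(1/3)*y/2), y)


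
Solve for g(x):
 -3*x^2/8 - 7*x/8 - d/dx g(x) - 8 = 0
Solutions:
 g(x) = C1 - x^3/8 - 7*x^2/16 - 8*x


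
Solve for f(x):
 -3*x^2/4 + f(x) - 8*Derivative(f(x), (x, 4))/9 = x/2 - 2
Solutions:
 f(x) = C1*exp(-2^(1/4)*sqrt(3)*x/2) + C2*exp(2^(1/4)*sqrt(3)*x/2) + C3*sin(2^(1/4)*sqrt(3)*x/2) + C4*cos(2^(1/4)*sqrt(3)*x/2) + 3*x^2/4 + x/2 - 2


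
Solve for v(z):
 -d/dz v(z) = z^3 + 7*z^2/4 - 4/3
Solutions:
 v(z) = C1 - z^4/4 - 7*z^3/12 + 4*z/3


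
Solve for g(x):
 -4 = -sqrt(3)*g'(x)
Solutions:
 g(x) = C1 + 4*sqrt(3)*x/3


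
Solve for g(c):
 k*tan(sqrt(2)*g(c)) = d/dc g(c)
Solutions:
 g(c) = sqrt(2)*(pi - asin(C1*exp(sqrt(2)*c*k)))/2
 g(c) = sqrt(2)*asin(C1*exp(sqrt(2)*c*k))/2


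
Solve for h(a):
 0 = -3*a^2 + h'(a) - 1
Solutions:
 h(a) = C1 + a^3 + a
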